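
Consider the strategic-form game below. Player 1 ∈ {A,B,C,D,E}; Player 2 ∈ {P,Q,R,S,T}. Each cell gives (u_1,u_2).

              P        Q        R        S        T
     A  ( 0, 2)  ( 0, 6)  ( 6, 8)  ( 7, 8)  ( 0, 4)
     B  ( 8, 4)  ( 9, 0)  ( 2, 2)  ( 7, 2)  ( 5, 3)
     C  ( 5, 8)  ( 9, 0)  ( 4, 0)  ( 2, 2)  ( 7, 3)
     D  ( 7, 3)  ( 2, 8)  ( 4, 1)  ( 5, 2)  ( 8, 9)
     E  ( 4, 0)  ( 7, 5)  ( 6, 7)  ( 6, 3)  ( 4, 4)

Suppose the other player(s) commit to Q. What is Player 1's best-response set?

u_1(A vs Q) = 0
u_1(B vs Q) = 9
u_1(C vs Q) = 9
u_1(D vs Q) = 2
u_1(E vs Q) = 7
max payoff 9 at {B,C}

argmax u_1 = {B,C}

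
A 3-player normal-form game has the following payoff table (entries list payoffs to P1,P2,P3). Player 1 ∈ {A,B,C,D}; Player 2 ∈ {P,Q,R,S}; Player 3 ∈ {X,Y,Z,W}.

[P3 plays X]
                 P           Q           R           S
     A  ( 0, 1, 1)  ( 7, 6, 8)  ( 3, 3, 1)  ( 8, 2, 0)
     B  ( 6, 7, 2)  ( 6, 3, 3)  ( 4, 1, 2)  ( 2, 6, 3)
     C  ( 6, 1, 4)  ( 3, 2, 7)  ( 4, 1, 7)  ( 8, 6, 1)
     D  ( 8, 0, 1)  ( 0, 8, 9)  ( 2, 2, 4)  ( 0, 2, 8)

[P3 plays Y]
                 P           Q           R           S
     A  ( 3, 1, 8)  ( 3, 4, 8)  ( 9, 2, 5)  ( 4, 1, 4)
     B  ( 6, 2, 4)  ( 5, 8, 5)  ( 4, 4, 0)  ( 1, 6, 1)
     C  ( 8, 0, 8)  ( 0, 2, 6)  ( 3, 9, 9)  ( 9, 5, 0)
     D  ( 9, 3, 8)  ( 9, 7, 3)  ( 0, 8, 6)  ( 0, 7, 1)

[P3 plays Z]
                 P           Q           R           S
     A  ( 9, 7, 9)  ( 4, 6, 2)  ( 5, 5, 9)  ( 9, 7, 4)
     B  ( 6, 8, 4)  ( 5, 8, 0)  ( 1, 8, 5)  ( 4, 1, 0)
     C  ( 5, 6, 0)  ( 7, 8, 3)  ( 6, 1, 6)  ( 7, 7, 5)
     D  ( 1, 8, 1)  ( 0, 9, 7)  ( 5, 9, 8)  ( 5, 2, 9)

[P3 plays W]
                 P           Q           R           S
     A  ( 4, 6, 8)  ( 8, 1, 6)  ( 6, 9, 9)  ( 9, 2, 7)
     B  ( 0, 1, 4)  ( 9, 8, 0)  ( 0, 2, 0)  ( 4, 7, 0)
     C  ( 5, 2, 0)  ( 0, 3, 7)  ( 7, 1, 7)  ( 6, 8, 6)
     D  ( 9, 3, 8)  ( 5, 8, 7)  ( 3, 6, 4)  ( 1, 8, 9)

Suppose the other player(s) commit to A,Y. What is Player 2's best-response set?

u_2(P vs A,Y) = 1
u_2(Q vs A,Y) = 4
u_2(R vs A,Y) = 2
u_2(S vs A,Y) = 1
max payoff 4 at {Q}

P2 best: {Q}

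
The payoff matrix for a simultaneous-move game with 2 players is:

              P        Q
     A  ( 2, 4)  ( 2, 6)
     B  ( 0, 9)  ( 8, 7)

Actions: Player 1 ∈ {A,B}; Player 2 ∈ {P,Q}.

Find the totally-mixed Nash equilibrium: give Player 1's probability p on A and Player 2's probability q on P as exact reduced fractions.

P1 indiff ⇒ q·2+(1-q)·2 = q·0+(1-q)·8 ⇒ q(2) = (1-q)(6) ⇒ q = 3/4
P2 indiff ⇒ p·4+(1-p)·9 = p·6+(1-p)·7 ⇒ p(-2) = (1-p)(-2) ⇒ p = 1/2

p=1/2, q=3/4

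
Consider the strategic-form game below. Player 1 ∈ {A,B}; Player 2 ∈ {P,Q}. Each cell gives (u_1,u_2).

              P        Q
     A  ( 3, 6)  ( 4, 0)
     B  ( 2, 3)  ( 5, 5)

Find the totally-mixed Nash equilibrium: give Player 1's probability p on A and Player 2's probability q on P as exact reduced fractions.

P1 indiff ⇒ q·3+(1-q)·4 = q·2+(1-q)·5 ⇒ q(1) = (1-q)(1) ⇒ q = 1/2
P2 indiff ⇒ p·6+(1-p)·3 = p·0+(1-p)·5 ⇒ p(6) = (1-p)(2) ⇒ p = 1/4

p=1/4, q=1/2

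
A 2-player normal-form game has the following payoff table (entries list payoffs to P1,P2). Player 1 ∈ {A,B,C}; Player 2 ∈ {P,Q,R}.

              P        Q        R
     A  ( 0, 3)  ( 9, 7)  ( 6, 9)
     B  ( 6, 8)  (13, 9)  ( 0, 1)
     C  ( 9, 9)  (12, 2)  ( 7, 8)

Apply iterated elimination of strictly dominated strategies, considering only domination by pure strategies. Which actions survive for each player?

P1 drop A (C beats it: P:9>0 Q:12>9 R:7>6)
P2 drop R (P beats it: B:8>1 C:9>8)
P1→{B,C} P2→{P,Q}

Survivors P1:{B,C} P2:{P,Q}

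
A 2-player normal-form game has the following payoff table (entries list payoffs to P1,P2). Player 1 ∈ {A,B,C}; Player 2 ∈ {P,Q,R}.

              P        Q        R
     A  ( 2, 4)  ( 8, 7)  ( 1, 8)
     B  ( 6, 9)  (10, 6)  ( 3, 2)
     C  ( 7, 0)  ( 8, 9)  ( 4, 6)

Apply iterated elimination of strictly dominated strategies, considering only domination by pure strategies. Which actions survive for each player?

IESDS → P1:{B,C} P2:{P,Q}

P1 drop A (B beats it: P:6>2 Q:10>8 R:3>1)
P2 drop R (Q beats it: B:6>2 C:9>6)
P1→{B,C} P2→{P,Q}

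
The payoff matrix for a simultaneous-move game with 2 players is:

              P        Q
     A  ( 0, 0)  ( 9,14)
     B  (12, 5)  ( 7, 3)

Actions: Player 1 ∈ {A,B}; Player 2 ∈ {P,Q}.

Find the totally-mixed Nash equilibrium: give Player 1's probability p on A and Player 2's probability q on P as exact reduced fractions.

P1 indiff ⇒ q·0+(1-q)·9 = q·12+(1-q)·7 ⇒ q(-12) = (1-q)(-2) ⇒ q = 1/7
P2 indiff ⇒ p·0+(1-p)·5 = p·14+(1-p)·3 ⇒ p(-14) = (1-p)(-2) ⇒ p = 1/8

p=1/8, q=1/7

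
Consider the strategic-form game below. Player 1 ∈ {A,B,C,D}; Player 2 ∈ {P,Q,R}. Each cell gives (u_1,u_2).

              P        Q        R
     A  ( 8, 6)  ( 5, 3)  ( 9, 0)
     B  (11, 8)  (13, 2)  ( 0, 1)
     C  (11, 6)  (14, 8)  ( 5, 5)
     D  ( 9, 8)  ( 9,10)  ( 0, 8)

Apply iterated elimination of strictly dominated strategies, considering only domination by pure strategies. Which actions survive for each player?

P1 drop D (C beats it: P:11>9 Q:14>9 R:5>0)
P2 drop R (P beats it: A:6>0 B:8>1 C:6>5)
P1 drop A (B beats it: P:11>8 Q:13>5)
P1→{B,C} P2→{P,Q}

IESDS → P1:{B,C} P2:{P,Q}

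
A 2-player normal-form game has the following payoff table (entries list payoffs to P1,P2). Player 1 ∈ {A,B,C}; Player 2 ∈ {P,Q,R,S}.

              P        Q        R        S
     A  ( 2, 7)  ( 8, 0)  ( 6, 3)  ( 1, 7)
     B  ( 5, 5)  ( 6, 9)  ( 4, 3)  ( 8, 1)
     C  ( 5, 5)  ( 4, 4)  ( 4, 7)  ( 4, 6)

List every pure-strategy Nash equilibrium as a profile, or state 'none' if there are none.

PSNE: ∅

(A,P): not NE [P1→C gives 5>2]
(A,Q): not NE [P2→S gives 7>0]
(A,R): not NE [P2→S gives 7>3]
(A,S): not NE [P1→B gives 8>1]
(B,P): not NE [P2→Q gives 9>5]
(B,Q): not NE [P1→A gives 8>6]
(B,R): not NE [P1→A gives 6>4; P2→Q gives 9>3]
(B,S): not NE [P2→Q gives 9>1]
(C,P): not NE [P2→R gives 7>5]
(C,Q): not NE [P1→A gives 8>4; P2→R gives 7>4]
(C,R): not NE [P1→A gives 6>4]
(C,S): not NE [P1→B gives 8>4; P2→R gives 7>6]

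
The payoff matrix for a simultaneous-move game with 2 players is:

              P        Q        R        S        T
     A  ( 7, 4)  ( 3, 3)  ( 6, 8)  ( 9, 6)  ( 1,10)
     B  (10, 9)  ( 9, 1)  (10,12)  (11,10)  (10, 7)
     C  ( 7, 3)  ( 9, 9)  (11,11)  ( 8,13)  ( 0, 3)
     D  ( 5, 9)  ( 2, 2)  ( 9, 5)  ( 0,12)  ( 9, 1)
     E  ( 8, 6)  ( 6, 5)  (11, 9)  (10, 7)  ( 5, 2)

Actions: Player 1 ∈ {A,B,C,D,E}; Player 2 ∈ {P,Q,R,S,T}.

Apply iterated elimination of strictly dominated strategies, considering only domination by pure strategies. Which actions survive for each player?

IESDS → P1:{B,C,E} P2:{R,S}

P1 drop A (B beats it: P:10>7 Q:9>3 R:10>6 S:11>9 T:10>1)
P1 drop D (B beats it: P:10>5 Q:9>2 R:10>9 S:11>0 T:10>9)
P2 drop P (R beats it: B:12>9 C:11>3 E:9>6)
P2 drop Q (R beats it: B:12>1 C:11>9 E:9>5)
P2 drop T (R beats it: B:12>7 C:11>3 E:9>2)
P1→{B,C,E} P2→{R,S}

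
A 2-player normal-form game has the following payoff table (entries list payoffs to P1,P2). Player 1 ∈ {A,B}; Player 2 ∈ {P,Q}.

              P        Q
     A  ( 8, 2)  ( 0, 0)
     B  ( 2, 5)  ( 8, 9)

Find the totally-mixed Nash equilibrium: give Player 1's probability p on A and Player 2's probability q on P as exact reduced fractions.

P1 indiff ⇒ q·8+(1-q)·0 = q·2+(1-q)·8 ⇒ q(6) = (1-q)(8) ⇒ q = 4/7
P2 indiff ⇒ p·2+(1-p)·5 = p·0+(1-p)·9 ⇒ p(2) = (1-p)(4) ⇒ p = 2/3

p=2/3, q=4/7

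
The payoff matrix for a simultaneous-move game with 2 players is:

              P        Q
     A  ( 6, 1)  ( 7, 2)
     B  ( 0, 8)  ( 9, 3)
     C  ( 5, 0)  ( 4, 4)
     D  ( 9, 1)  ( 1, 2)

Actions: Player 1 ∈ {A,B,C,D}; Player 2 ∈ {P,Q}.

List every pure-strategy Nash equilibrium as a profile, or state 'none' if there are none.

No pure NE.

(A,P): not NE [P1→D gives 9>6; P2→Q gives 2>1]
(A,Q): not NE [P1→B gives 9>7]
(B,P): not NE [P1→D gives 9>0]
(B,Q): not NE [P2→P gives 8>3]
(C,P): not NE [P1→D gives 9>5; P2→Q gives 4>0]
(C,Q): not NE [P1→B gives 9>4]
(D,P): not NE [P2→Q gives 2>1]
(D,Q): not NE [P1→B gives 9>1]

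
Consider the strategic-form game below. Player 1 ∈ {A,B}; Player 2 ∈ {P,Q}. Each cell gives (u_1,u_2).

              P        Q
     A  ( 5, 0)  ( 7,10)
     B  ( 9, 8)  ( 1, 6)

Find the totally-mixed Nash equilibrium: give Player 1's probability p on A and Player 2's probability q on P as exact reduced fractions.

(p,q) = (1/6, 3/5)

P1 indiff ⇒ q·5+(1-q)·7 = q·9+(1-q)·1 ⇒ q(-4) = (1-q)(-6) ⇒ q = 3/5
P2 indiff ⇒ p·0+(1-p)·8 = p·10+(1-p)·6 ⇒ p(-10) = (1-p)(-2) ⇒ p = 1/6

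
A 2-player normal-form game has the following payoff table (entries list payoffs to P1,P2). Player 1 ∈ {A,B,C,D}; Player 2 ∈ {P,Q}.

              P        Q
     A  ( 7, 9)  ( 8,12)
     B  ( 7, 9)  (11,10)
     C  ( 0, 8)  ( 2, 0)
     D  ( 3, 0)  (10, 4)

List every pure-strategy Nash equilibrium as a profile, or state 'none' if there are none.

(A,P): not NE [P2→Q gives 12>9]
(A,Q): not NE [P1→B gives 11>8]
(B,P): not NE [P2→Q gives 10>9]
(B,Q): NE
(C,P): not NE [P1→B gives 7>0]
(C,Q): not NE [P1→B gives 11>2; P2→P gives 8>0]
(D,P): not NE [P1→B gives 7>3; P2→Q gives 4>0]
(D,Q): not NE [P1→B gives 11>10]

Nash profiles: (B,Q)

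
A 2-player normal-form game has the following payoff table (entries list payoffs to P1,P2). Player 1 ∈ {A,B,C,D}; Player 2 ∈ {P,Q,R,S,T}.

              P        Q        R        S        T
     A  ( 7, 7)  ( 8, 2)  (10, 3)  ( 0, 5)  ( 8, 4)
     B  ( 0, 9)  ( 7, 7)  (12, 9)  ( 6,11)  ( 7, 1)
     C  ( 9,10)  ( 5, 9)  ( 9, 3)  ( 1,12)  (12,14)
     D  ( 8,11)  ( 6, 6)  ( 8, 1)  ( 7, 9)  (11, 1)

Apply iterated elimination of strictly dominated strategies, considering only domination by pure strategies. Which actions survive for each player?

P2 drop Q (P beats it: A:7>2 B:9>7 C:10>9 D:11>6)
P2 drop R (S beats it: A:5>3 B:11>9 C:12>3 D:9>1)
P1 drop A (C beats it: P:9>7 S:1>0 T:12>8)
P1 drop B (D beats it: P:8>0 S:7>6 T:11>7)
P1→{C,D} P2→{P,S,T}

Remaining: P1:{C,D} P2:{P,S,T}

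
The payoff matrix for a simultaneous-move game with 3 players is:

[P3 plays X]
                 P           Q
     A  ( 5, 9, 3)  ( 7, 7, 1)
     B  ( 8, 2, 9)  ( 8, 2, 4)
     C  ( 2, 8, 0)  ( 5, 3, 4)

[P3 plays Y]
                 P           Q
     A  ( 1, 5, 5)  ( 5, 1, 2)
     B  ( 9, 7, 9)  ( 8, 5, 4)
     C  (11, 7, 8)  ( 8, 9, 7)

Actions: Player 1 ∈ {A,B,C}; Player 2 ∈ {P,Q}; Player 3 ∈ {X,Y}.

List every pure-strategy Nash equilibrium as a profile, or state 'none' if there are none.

(A,P,X): not NE [P1→B gives 8>5; P3→Y gives 5>3]
(A,P,Y): not NE [P1→C gives 11>1]
(A,Q,X): not NE [P1→B gives 8>7; P2→P gives 9>7; P3→Y gives 2>1]
(A,Q,Y): not NE [P1→C gives 8>5; P2→P gives 5>1]
(B,P,X): NE
(B,P,Y): not NE [P1→C gives 11>9]
(B,Q,X): NE
(B,Q,Y): not NE [P2→P gives 7>5]
(C,P,X): not NE [P1→B gives 8>2; P3→Y gives 8>0]
(C,P,Y): not NE [P2→Q gives 9>7]
(C,Q,X): not NE [P1→B gives 8>5; P2→P gives 8>3; P3→Y gives 7>4]
(C,Q,Y): NE

Nash profiles: (B,P,X), (B,Q,X), (C,Q,Y)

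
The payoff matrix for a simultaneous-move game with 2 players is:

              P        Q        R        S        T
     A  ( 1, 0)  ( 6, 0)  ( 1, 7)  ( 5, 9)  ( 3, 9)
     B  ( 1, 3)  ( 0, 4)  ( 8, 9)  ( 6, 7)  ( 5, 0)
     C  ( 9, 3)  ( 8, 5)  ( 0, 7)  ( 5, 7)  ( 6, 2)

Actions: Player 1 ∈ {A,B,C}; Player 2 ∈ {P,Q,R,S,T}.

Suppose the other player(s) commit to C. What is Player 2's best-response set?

u_2(P vs C) = 3
u_2(Q vs C) = 5
u_2(R vs C) = 7
u_2(S vs C) = 7
u_2(T vs C) = 2
max payoff 7 at {R,S}

P2 best: {R,S}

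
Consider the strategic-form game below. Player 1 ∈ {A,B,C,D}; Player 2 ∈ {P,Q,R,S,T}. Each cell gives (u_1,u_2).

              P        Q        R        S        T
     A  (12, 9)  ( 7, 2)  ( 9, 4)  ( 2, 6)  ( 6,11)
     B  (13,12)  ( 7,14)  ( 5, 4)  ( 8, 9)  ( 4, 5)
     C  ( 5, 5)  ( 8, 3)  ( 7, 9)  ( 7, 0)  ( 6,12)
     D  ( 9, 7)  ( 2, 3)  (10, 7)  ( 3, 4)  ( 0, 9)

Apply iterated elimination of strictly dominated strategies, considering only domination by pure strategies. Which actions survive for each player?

P2 drop R (T beats it: A:11>4 B:5>4 C:12>9 D:9>7)
P1 drop D (B beats it: P:13>9 Q:7>2 S:8>3 T:4>0)
P2 drop S (P beats it: A:9>6 B:12>9 C:5>0)
P1→{A,B,C} P2→{P,Q,T}

Survivors P1:{A,B,C} P2:{P,Q,T}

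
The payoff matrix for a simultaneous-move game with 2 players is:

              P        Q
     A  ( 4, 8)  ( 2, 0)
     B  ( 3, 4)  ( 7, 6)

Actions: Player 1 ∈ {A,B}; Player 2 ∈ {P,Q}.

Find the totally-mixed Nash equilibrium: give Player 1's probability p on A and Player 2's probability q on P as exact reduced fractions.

P1 indiff ⇒ q·4+(1-q)·2 = q·3+(1-q)·7 ⇒ q(1) = (1-q)(5) ⇒ q = 5/6
P2 indiff ⇒ p·8+(1-p)·4 = p·0+(1-p)·6 ⇒ p(8) = (1-p)(2) ⇒ p = 1/5

(p,q) = (1/5, 5/6)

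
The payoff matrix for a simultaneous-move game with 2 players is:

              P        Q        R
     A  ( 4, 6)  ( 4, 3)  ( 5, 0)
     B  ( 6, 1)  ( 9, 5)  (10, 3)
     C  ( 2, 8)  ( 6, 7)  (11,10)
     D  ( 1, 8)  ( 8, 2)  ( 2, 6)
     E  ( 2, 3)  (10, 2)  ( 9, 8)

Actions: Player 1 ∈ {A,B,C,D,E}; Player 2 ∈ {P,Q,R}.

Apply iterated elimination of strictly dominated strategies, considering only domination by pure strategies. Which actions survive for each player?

P1 drop A (B beats it: P:6>4 Q:9>4 R:10>5)
P1 drop D (B beats it: P:6>1 Q:9>8 R:10>2)
P2 drop P (R beats it: B:3>1 C:10>8 E:8>3)
P1→{B,C,E} P2→{Q,R}

Survivors P1:{B,C,E} P2:{Q,R}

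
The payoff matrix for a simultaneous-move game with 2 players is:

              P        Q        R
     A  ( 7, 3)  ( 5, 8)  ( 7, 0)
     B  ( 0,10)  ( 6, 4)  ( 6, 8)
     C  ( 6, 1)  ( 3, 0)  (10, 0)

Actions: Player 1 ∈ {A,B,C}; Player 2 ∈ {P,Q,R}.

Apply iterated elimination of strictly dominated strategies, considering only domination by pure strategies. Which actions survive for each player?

P2 drop R (P beats it: A:3>0 B:10>8 C:1>0)
P1 drop C (A beats it: P:7>6 Q:5>3)
P1→{A,B} P2→{P,Q}

IESDS → P1:{A,B} P2:{P,Q}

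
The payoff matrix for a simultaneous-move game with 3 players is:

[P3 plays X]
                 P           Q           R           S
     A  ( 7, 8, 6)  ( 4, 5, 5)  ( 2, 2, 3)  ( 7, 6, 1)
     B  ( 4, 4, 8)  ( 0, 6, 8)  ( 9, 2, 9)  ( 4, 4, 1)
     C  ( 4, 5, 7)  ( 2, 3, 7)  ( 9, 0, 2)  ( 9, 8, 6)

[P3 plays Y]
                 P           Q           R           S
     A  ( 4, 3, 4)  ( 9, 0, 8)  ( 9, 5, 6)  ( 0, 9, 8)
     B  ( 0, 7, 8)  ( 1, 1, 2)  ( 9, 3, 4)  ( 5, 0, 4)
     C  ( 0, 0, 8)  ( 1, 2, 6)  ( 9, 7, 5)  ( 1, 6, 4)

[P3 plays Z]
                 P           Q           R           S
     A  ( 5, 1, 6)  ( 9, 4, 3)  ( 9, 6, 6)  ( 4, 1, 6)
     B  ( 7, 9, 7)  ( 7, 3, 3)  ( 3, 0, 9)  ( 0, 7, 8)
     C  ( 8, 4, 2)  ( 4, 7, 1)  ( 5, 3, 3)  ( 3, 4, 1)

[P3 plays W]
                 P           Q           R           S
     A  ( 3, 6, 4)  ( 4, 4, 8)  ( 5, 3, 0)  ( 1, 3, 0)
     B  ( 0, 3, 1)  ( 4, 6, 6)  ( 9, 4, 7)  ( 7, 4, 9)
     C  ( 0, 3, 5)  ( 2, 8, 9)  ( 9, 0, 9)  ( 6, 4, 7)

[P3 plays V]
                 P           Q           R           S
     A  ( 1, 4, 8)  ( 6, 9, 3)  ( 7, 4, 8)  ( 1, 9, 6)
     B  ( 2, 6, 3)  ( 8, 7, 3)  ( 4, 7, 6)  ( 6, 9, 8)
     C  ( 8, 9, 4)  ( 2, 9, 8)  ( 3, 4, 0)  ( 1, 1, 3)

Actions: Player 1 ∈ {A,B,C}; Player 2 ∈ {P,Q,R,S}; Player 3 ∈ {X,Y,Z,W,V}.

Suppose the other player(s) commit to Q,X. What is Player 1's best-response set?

u_1(A vs Q,X) = 4
u_1(B vs Q,X) = 0
u_1(C vs Q,X) = 2
max payoff 4 at {A}

argmax u_1 = {A}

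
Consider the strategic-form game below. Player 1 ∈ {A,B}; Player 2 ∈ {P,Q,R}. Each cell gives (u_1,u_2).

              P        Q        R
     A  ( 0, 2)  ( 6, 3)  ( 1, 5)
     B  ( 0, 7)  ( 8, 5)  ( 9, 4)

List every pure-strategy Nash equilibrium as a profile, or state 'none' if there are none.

NE set: (B,P)

(A,P): not NE [P2→R gives 5>2]
(A,Q): not NE [P1→B gives 8>6; P2→R gives 5>3]
(A,R): not NE [P1→B gives 9>1]
(B,P): NE
(B,Q): not NE [P2→P gives 7>5]
(B,R): not NE [P2→P gives 7>4]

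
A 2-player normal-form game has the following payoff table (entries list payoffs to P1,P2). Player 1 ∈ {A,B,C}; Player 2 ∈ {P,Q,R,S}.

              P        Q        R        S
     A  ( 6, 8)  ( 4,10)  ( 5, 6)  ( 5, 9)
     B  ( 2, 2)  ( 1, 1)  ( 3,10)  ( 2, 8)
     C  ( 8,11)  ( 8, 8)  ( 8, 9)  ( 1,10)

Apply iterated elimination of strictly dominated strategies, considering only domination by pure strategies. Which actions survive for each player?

IESDS → P1:{A,C} P2:{P,Q,S}

P1 drop B (A beats it: P:6>2 Q:4>1 R:5>3 S:5>2)
P2 drop R (P beats it: A:8>6 C:11>9)
P1→{A,C} P2→{P,Q,S}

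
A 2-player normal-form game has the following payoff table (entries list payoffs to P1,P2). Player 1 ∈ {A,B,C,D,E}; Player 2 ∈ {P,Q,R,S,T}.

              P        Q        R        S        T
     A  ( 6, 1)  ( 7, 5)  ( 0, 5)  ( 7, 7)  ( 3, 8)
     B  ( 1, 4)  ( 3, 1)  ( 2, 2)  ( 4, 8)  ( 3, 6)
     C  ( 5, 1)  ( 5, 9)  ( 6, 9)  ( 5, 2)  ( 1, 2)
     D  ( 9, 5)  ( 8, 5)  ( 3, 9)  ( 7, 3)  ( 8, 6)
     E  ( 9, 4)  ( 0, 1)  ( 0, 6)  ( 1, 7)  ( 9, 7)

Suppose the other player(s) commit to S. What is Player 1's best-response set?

u_1(A vs S) = 7
u_1(B vs S) = 4
u_1(C vs S) = 5
u_1(D vs S) = 7
u_1(E vs S) = 1
max payoff 7 at {A,D}

argmax u_1 = {A,D}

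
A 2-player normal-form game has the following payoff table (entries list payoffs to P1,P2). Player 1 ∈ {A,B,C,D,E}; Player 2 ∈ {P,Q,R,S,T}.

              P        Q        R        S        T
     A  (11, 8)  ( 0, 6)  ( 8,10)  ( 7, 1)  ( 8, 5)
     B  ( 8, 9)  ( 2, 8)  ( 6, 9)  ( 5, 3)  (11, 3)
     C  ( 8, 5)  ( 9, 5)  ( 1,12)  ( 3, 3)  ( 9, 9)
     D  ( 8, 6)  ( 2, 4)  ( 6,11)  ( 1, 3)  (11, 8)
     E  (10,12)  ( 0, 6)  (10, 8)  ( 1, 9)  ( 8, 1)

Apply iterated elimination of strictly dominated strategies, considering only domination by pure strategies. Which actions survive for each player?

P2 drop Q (R beats it: A:10>6 B:9>8 C:12>5 D:11>4 E:8>6)
P2 drop S (P beats it: A:8>1 B:9>3 C:5>3 D:6>3 E:12>9)
P2 drop T (R beats it: A:10>5 B:9>3 C:12>9 D:11>8 E:8>1)
P1 drop B (A beats it: P:11>8 R:8>6)
P1 drop C (A beats it: P:11>8 R:8>1)
P1 drop D (A beats it: P:11>8 R:8>6)
P1→{A,E} P2→{P,R}

Survivors P1:{A,E} P2:{P,R}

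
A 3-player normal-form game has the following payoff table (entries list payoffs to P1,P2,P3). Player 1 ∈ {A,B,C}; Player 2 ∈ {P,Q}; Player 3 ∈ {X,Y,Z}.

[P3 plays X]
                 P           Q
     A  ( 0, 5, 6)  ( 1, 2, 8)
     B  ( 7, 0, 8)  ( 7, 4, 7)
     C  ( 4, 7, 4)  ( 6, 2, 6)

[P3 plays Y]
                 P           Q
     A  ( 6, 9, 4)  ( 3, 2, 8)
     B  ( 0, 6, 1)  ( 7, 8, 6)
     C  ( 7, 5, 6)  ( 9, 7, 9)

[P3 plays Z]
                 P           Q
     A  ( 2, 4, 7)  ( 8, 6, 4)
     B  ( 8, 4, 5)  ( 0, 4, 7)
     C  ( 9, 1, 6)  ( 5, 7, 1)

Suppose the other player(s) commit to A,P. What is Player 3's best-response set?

P3 best: {Z}

u_3(X vs A,P) = 6
u_3(Y vs A,P) = 4
u_3(Z vs A,P) = 7
max payoff 7 at {Z}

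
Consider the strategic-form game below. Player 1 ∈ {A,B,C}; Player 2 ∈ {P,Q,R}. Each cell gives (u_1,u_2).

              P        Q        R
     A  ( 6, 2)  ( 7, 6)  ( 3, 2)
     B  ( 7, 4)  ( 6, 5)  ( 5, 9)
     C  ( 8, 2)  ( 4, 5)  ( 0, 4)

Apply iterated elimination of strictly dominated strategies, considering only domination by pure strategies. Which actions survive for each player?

P2 drop P (Q beats it: A:6>2 B:5>4 C:5>2)
P1 drop C (A beats it: Q:7>4 R:3>0)
P1→{A,B} P2→{Q,R}

Remaining: P1:{A,B} P2:{Q,R}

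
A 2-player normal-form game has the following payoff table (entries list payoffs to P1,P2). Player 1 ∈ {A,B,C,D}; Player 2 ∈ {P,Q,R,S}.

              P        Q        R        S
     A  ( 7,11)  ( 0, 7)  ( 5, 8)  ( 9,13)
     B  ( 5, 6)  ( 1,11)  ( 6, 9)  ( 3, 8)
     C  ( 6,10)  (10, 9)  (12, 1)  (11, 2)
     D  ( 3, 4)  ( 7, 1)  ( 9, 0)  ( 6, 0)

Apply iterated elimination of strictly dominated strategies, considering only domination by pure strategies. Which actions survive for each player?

P1 drop B (C beats it: P:6>5 Q:10>1 R:12>6 S:11>3)
P1 drop D (C beats it: P:6>3 Q:10>7 R:12>9 S:11>6)
P2 drop Q (P beats it: A:11>7 C:10>9)
P2 drop R (P beats it: A:11>8 C:10>1)
P1→{A,C} P2→{P,S}

Survivors P1:{A,C} P2:{P,S}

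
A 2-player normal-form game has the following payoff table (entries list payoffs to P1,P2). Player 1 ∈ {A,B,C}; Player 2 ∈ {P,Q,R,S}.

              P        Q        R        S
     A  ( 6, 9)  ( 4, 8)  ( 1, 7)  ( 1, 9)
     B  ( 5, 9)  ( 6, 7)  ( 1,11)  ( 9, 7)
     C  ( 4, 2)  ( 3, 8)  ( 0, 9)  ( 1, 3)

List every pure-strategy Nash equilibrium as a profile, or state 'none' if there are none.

PSNE = {(A,P), (B,R)}

(A,P): NE
(A,Q): not NE [P1→B gives 6>4; P2→S gives 9>8]
(A,R): not NE [P2→S gives 9>7]
(A,S): not NE [P1→B gives 9>1]
(B,P): not NE [P1→A gives 6>5; P2→R gives 11>9]
(B,Q): not NE [P2→R gives 11>7]
(B,R): NE
(B,S): not NE [P2→R gives 11>7]
(C,P): not NE [P1→A gives 6>4; P2→R gives 9>2]
(C,Q): not NE [P1→B gives 6>3; P2→R gives 9>8]
(C,R): not NE [P1→B gives 1>0]
(C,S): not NE [P1→B gives 9>1; P2→R gives 9>3]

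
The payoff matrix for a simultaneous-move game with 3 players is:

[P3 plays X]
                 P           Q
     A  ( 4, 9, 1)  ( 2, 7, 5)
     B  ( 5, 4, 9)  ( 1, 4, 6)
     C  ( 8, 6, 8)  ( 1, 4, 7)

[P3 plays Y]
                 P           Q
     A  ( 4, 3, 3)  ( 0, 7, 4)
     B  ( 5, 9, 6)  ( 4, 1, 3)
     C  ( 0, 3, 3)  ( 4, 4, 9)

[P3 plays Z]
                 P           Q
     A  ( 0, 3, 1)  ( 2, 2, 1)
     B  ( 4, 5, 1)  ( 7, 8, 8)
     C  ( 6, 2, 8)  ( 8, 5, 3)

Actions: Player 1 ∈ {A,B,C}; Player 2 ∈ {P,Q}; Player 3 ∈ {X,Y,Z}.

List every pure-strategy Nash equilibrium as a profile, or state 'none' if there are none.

(A,P,X): not NE [P1→C gives 8>4; P3→Y gives 3>1]
(A,P,Y): not NE [P1→B gives 5>4; P2→Q gives 7>3]
(A,P,Z): not NE [P1→C gives 6>0; P3→Y gives 3>1]
(A,Q,X): not NE [P2→P gives 9>7]
(A,Q,Y): not NE [P1→C gives 4>0; P3→X gives 5>4]
(A,Q,Z): not NE [P1→C gives 8>2; P2→P gives 3>2; P3→X gives 5>1]
(B,P,X): not NE [P1→C gives 8>5]
(B,P,Y): not NE [P3→X gives 9>6]
(B,P,Z): not NE [P1→C gives 6>4; P2→Q gives 8>5; P3→X gives 9>1]
(B,Q,X): not NE [P1→A gives 2>1; P3→Z gives 8>6]
(B,Q,Y): not NE [P2→P gives 9>1; P3→Z gives 8>3]
(B,Q,Z): not NE [P1→C gives 8>7]
(C,P,X): NE
(C,P,Y): not NE [P1→B gives 5>0; P2→Q gives 4>3; P3→Z gives 8>3]
(C,P,Z): not NE [P2→Q gives 5>2]
(C,Q,X): not NE [P1→A gives 2>1; P2→P gives 6>4; P3→Y gives 9>7]
(C,Q,Y): NE
(C,Q,Z): not NE [P3→Y gives 9>3]

NE set: (C,P,X), (C,Q,Y)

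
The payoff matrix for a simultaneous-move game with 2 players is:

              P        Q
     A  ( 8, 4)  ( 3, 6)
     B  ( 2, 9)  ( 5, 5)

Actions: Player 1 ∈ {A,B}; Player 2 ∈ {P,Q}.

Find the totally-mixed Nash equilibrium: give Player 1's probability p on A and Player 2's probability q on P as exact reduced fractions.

P1 indiff ⇒ q·8+(1-q)·3 = q·2+(1-q)·5 ⇒ q(6) = (1-q)(2) ⇒ q = 1/4
P2 indiff ⇒ p·4+(1-p)·9 = p·6+(1-p)·5 ⇒ p(-2) = (1-p)(-4) ⇒ p = 2/3

(p,q) = (2/3, 1/4)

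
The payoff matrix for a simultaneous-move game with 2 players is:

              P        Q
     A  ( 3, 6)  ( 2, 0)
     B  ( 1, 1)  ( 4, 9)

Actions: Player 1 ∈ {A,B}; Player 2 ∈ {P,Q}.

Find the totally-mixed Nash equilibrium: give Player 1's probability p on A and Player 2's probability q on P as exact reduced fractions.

P1 mixes 4/7 on A; P2 mixes 1/2 on P

P1 indiff ⇒ q·3+(1-q)·2 = q·1+(1-q)·4 ⇒ q(2) = (1-q)(2) ⇒ q = 1/2
P2 indiff ⇒ p·6+(1-p)·1 = p·0+(1-p)·9 ⇒ p(6) = (1-p)(8) ⇒ p = 4/7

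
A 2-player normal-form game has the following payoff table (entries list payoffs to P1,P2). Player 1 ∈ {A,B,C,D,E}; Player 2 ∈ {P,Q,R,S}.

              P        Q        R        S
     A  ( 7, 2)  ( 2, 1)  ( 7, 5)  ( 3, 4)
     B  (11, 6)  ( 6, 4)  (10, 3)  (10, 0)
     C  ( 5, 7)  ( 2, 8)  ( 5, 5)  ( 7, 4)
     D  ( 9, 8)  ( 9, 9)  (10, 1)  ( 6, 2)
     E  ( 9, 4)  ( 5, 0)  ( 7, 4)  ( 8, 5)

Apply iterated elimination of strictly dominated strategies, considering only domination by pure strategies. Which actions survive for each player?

IESDS → P1:{B,D} P2:{P,Q}

P1 drop A (B beats it: P:11>7 Q:6>2 R:10>7 S:10>3)
P1 drop C (B beats it: P:11>5 Q:6>2 R:10>5 S:10>7)
P1 drop E (B beats it: P:11>9 Q:6>5 R:10>7 S:10>8)
P2 drop R (P beats it: B:6>3 D:8>1)
P2 drop S (P beats it: B:6>0 D:8>2)
P1→{B,D} P2→{P,Q}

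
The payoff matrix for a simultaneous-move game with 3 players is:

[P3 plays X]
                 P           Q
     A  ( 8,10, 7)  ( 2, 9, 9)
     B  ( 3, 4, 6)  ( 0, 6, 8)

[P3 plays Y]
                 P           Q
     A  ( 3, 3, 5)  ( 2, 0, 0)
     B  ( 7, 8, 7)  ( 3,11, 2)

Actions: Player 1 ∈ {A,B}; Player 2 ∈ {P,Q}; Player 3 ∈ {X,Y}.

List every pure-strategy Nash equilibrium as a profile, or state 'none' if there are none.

(A,P,X): NE
(A,P,Y): not NE [P1→B gives 7>3; P3→X gives 7>5]
(A,Q,X): not NE [P2→P gives 10>9]
(A,Q,Y): not NE [P1→B gives 3>2; P2→P gives 3>0; P3→X gives 9>0]
(B,P,X): not NE [P1→A gives 8>3; P2→Q gives 6>4; P3→Y gives 7>6]
(B,P,Y): not NE [P2→Q gives 11>8]
(B,Q,X): not NE [P1→A gives 2>0]
(B,Q,Y): not NE [P3→X gives 8>2]

PSNE = {(A,P,X)}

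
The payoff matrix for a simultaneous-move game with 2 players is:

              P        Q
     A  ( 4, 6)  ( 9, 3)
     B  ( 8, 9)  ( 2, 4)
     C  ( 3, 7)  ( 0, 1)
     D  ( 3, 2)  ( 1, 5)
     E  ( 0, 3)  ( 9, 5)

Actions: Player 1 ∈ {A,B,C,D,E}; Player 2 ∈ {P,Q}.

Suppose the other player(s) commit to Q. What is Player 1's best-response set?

BR_1 = {A,E}

u_1(A vs Q) = 9
u_1(B vs Q) = 2
u_1(C vs Q) = 0
u_1(D vs Q) = 1
u_1(E vs Q) = 9
max payoff 9 at {A,E}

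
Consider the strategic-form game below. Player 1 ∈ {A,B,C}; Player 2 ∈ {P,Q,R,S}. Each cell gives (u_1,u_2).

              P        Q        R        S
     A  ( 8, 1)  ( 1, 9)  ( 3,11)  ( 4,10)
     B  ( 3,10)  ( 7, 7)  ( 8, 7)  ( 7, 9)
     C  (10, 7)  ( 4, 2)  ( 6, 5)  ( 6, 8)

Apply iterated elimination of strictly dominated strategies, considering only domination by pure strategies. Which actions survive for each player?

IESDS → P1:{B,C} P2:{P,S}

P1 drop A (C beats it: P:10>8 Q:4>1 R:6>3 S:6>4)
P2 drop Q (P beats it: B:10>7 C:7>2)
P2 drop R (P beats it: B:10>7 C:7>5)
P1→{B,C} P2→{P,S}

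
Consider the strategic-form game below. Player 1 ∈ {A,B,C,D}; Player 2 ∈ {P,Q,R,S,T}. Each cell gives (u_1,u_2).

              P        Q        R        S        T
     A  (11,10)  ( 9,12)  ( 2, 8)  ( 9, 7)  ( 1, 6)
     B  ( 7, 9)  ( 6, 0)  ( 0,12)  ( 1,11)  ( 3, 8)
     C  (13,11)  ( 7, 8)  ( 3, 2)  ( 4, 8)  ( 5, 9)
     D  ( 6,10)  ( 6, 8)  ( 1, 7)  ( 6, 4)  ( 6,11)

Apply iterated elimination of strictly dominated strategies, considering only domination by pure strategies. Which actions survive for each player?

IESDS → P1:{A,C,D} P2:{P,Q,T}

P1 drop B (C beats it: P:13>7 Q:7>6 R:3>0 S:4>1 T:5>3)
P2 drop R (P beats it: A:10>8 C:11>2 D:10>7)
P2 drop S (P beats it: A:10>7 C:11>8 D:10>4)
P1→{A,C,D} P2→{P,Q,T}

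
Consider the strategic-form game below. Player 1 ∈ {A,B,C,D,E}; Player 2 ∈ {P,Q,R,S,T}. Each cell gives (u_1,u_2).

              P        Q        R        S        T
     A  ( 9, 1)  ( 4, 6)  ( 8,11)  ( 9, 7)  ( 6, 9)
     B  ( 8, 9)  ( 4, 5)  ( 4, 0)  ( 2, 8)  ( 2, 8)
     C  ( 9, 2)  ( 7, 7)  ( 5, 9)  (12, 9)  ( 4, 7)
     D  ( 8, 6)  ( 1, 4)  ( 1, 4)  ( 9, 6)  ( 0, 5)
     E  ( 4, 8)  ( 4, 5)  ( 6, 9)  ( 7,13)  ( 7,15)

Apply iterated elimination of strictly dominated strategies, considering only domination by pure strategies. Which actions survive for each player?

Remaining: P1:{A,C,E} P2:{R,S,T}

P1 drop B (C beats it: P:9>8 Q:7>4 R:5>4 S:12>2 T:4>2)
P1 drop D (C beats it: P:9>8 Q:7>1 R:5>1 S:12>9 T:4>0)
P2 drop P (R beats it: A:11>1 C:9>2 E:9>8)
P2 drop Q (R beats it: A:11>6 C:9>7 E:9>5)
P1→{A,C,E} P2→{R,S,T}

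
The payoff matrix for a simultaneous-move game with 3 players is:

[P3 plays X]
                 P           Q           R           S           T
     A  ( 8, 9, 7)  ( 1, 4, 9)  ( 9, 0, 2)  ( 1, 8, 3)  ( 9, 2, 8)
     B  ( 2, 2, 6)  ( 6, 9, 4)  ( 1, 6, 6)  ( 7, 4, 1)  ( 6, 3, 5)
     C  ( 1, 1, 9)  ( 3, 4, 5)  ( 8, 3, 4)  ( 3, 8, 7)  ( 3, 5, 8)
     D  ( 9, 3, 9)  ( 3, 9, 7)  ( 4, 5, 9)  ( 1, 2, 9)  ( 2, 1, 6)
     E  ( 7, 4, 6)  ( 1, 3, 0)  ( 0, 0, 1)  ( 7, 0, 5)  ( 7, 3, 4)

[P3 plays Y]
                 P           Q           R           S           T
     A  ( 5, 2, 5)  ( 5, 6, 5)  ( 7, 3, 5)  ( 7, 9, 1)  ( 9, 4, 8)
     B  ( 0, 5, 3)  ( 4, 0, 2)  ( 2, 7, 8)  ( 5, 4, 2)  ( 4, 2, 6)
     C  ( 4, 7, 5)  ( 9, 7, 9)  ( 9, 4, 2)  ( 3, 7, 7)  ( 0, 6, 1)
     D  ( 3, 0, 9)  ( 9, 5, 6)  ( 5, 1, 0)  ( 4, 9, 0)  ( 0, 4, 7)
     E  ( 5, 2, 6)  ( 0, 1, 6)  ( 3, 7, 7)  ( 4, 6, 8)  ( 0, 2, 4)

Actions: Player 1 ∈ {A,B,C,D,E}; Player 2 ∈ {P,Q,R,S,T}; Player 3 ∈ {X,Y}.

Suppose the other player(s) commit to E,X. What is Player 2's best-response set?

argmax u_2 = {P}

u_2(P vs E,X) = 4
u_2(Q vs E,X) = 3
u_2(R vs E,X) = 0
u_2(S vs E,X) = 0
u_2(T vs E,X) = 3
max payoff 4 at {P}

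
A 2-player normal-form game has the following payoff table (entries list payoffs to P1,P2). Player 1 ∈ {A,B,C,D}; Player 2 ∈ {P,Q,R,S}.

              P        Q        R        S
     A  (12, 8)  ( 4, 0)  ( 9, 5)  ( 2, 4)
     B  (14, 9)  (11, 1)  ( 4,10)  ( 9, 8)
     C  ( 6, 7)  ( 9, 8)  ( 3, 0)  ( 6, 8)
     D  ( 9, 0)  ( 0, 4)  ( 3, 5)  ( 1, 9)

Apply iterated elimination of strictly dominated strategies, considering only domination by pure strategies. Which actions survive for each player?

Remaining: P1:{A,B} P2:{P,R}

P1 drop C (B beats it: P:14>6 Q:11>9 R:4>3 S:9>6)
P1 drop D (A beats it: P:12>9 Q:4>0 R:9>3 S:2>1)
P2 drop Q (P beats it: A:8>0 B:9>1)
P2 drop S (P beats it: A:8>4 B:9>8)
P1→{A,B} P2→{P,R}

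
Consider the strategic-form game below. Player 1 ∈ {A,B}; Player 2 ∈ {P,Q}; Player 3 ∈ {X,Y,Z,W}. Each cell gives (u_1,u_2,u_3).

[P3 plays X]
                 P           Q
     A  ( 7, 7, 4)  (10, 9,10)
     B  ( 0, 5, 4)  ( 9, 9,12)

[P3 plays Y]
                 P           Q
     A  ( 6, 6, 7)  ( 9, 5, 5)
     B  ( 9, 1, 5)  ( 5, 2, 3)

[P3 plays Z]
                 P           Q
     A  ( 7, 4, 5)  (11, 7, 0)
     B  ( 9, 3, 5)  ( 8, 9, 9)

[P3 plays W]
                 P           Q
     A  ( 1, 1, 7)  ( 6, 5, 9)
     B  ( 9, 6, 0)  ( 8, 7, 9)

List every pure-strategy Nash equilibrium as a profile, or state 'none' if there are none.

PSNE = {(A,Q,X)}

(A,P,X): not NE [P2→Q gives 9>7; P3→W gives 7>4]
(A,P,Y): not NE [P1→B gives 9>6]
(A,P,Z): not NE [P1→B gives 9>7; P2→Q gives 7>4; P3→W gives 7>5]
(A,P,W): not NE [P1→B gives 9>1; P2→Q gives 5>1]
(A,Q,X): NE
(A,Q,Y): not NE [P2→P gives 6>5; P3→X gives 10>5]
(A,Q,Z): not NE [P3→X gives 10>0]
(A,Q,W): not NE [P1→B gives 8>6; P3→X gives 10>9]
(B,P,X): not NE [P1→A gives 7>0; P2→Q gives 9>5; P3→Z gives 5>4]
(B,P,Y): not NE [P2→Q gives 2>1]
(B,P,Z): not NE [P2→Q gives 9>3]
(B,P,W): not NE [P2→Q gives 7>6; P3→Z gives 5>0]
(B,Q,X): not NE [P1→A gives 10>9]
(B,Q,Y): not NE [P1→A gives 9>5; P3→X gives 12>3]
(B,Q,Z): not NE [P1→A gives 11>8; P3→X gives 12>9]
(B,Q,W): not NE [P3→X gives 12>9]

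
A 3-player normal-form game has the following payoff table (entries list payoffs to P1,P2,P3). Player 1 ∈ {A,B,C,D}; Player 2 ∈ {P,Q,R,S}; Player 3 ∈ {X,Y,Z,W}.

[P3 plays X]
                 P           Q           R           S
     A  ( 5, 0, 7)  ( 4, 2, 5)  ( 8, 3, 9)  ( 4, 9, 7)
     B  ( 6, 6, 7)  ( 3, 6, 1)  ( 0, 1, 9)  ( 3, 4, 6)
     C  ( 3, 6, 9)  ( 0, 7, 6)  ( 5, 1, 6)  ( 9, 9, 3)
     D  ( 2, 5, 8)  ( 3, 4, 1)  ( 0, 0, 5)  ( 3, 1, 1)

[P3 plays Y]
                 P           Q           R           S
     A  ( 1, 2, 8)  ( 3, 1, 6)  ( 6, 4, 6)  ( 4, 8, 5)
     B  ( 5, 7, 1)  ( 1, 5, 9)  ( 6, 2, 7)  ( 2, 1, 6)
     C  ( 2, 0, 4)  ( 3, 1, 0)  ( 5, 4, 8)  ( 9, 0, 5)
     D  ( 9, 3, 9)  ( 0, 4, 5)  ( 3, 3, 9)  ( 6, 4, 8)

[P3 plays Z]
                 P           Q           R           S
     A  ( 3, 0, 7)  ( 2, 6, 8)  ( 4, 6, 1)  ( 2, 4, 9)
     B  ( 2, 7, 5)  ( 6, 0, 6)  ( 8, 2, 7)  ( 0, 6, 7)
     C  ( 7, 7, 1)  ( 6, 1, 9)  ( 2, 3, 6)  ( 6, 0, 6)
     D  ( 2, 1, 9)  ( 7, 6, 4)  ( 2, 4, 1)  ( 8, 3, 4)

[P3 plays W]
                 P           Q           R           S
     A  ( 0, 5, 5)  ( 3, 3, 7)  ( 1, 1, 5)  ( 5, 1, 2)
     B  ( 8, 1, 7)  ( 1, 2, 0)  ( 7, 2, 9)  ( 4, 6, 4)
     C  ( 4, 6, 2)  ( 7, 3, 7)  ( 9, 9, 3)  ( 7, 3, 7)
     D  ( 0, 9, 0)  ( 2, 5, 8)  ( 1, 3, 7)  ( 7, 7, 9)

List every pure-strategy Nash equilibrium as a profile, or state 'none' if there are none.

(A,P,X): not NE [P1→B gives 6>5; P2→S gives 9>0; P3→Y gives 8>7]
(A,P,Y): not NE [P1→D gives 9>1; P2→S gives 8>2]
(A,P,Z): not NE [P1→C gives 7>3; P2→R gives 6>0; P3→Y gives 8>7]
(A,P,W): not NE [P1→B gives 8>0; P3→Y gives 8>5]
(A,Q,X): not NE [P2→S gives 9>2; P3→Z gives 8>5]
(A,Q,Y): not NE [P2→S gives 8>1; P3→Z gives 8>6]
(A,Q,Z): not NE [P1→D gives 7>2]
(A,Q,W): not NE [P1→C gives 7>3; P2→P gives 5>3; P3→Z gives 8>7]
(A,R,X): not NE [P2→S gives 9>3]
(A,R,Y): not NE [P2→S gives 8>4; P3→X gives 9>6]
(A,R,Z): not NE [P1→B gives 8>4; P3→X gives 9>1]
(A,R,W): not NE [P1→C gives 9>1; P2→P gives 5>1; P3→X gives 9>5]
(A,S,X): not NE [P1→C gives 9>4; P3→Z gives 9>7]
(A,S,Y): not NE [P1→C gives 9>4; P3→Z gives 9>5]
(A,S,Z): not NE [P1→D gives 8>2; P2→R gives 6>4]
(A,S,W): not NE [P1→D gives 7>5; P2→P gives 5>1; P3→Z gives 9>2]
(B,P,X): NE
(B,P,Y): not NE [P1→D gives 9>5; P3→W gives 7>1]
(B,P,Z): not NE [P1→C gives 7>2; P3→W gives 7>5]
(B,P,W): not NE [P2→S gives 6>1]
(B,Q,X): not NE [P1→A gives 4>3; P3→Y gives 9>1]
(B,Q,Y): not NE [P1→C gives 3>1; P2→P gives 7>5]
(B,Q,Z): not NE [P1→D gives 7>6; P2→P gives 7>0; P3→Y gives 9>6]
(B,Q,W): not NE [P1→C gives 7>1; P2→S gives 6>2; P3→Y gives 9>0]
(B,R,X): not NE [P1→A gives 8>0; P2→Q gives 6>1]
(B,R,Y): not NE [P2→P gives 7>2; P3→W gives 9>7]
(B,R,Z): not NE [P2→P gives 7>2; P3→W gives 9>7]
(B,R,W): not NE [P1→C gives 9>7; P2→S gives 6>2]
(B,S,X): not NE [P1→C gives 9>3; P2→Q gives 6>4; P3→Z gives 7>6]
(B,S,Y): not NE [P1→C gives 9>2; P2→P gives 7>1; P3→Z gives 7>6]
(B,S,Z): not NE [P1→D gives 8>0; P2→P gives 7>6]
(B,S,W): not NE [P1→D gives 7>4; P3→Z gives 7>4]
(C,P,X): not NE [P1→B gives 6>3; P2→S gives 9>6]
(C,P,Y): not NE [P1→D gives 9>2; P2→R gives 4>0; P3→X gives 9>4]
(C,P,Z): not NE [P3→X gives 9>1]
(C,P,W): not NE [P1→B gives 8>4; P2→R gives 9>6; P3→X gives 9>2]
(C,Q,X): not NE [P1→A gives 4>0; P2→S gives 9>7; P3→Z gives 9>6]
(C,Q,Y): not NE [P2→R gives 4>1; P3→Z gives 9>0]
(C,Q,Z): not NE [P1→D gives 7>6; P2→P gives 7>1]
(C,Q,W): not NE [P2→R gives 9>3; P3→Z gives 9>7]
(C,R,X): not NE [P1→A gives 8>5; P2→S gives 9>1; P3→Y gives 8>6]
(C,R,Y): not NE [P1→B gives 6>5]
(C,R,Z): not NE [P1→B gives 8>2; P2→P gives 7>3; P3→Y gives 8>6]
(C,R,W): not NE [P3→Y gives 8>3]
(C,S,X): not NE [P3→W gives 7>3]
(C,S,Y): not NE [P2→R gives 4>0; P3→W gives 7>5]
(C,S,Z): not NE [P1→D gives 8>6; P2→P gives 7>0; P3→W gives 7>6]
(C,S,W): not NE [P2→R gives 9>3]
(D,P,X): not NE [P1→B gives 6>2; P3→Z gives 9>8]
(D,P,Y): not NE [P2→S gives 4>3]
(D,P,Z): not NE [P1→C gives 7>2; P2→Q gives 6>1]
(D,P,W): not NE [P1→B gives 8>0; P3→Z gives 9>0]
(D,Q,X): not NE [P1→A gives 4>3; P2→P gives 5>4; P3→W gives 8>1]
(D,Q,Y): not NE [P1→C gives 3>0; P3→W gives 8>5]
(D,Q,Z): not NE [P3→W gives 8>4]
(D,Q,W): not NE [P1→C gives 7>2; P2→P gives 9>5]
(D,R,X): not NE [P1→A gives 8>0; P2→P gives 5>0; P3→Y gives 9>5]
(D,R,Y): not NE [P1→B gives 6>3; P2→S gives 4>3]
(D,R,Z): not NE [P1→B gives 8>2; P2→Q gives 6>4; P3→Y gives 9>1]
(D,R,W): not NE [P1→C gives 9>1; P2→P gives 9>3; P3→Y gives 9>7]
(D,S,X): not NE [P1→C gives 9>3; P2→P gives 5>1; P3→W gives 9>1]
(D,S,Y): not NE [P1→C gives 9>6; P3→W gives 9>8]
(D,S,Z): not NE [P2→Q gives 6>3; P3→W gives 9>4]
(D,S,W): not NE [P2→P gives 9>7]

NE set: (B,P,X)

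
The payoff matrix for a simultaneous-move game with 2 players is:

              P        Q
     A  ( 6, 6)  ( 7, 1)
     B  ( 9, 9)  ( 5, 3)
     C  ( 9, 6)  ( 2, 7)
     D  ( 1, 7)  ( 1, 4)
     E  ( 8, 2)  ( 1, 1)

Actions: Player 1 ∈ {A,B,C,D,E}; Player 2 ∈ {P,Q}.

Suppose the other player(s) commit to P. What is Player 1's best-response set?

P1 best: {B,C}

u_1(A vs P) = 6
u_1(B vs P) = 9
u_1(C vs P) = 9
u_1(D vs P) = 1
u_1(E vs P) = 8
max payoff 9 at {B,C}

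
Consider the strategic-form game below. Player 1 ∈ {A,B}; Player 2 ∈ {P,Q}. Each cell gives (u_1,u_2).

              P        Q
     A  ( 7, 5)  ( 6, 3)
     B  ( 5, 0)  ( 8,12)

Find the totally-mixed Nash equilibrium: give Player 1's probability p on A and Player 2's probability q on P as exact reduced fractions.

P1 indiff ⇒ q·7+(1-q)·6 = q·5+(1-q)·8 ⇒ q(2) = (1-q)(2) ⇒ q = 1/2
P2 indiff ⇒ p·5+(1-p)·0 = p·3+(1-p)·12 ⇒ p(2) = (1-p)(12) ⇒ p = 6/7

(p,q) = (6/7, 1/2)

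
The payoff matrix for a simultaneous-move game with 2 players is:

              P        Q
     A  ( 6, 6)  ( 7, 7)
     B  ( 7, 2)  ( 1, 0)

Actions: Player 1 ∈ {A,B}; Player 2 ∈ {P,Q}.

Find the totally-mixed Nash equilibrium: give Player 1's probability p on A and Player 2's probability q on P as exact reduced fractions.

P1 indiff ⇒ q·6+(1-q)·7 = q·7+(1-q)·1 ⇒ q(-1) = (1-q)(-6) ⇒ q = 6/7
P2 indiff ⇒ p·6+(1-p)·2 = p·7+(1-p)·0 ⇒ p(-1) = (1-p)(-2) ⇒ p = 2/3

(p,q) = (2/3, 6/7)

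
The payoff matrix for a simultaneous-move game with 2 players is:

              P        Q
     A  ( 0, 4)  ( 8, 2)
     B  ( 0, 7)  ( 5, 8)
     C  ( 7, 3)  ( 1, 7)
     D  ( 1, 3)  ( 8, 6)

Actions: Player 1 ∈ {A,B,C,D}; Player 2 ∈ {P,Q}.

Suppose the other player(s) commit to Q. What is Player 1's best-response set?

u_1(A vs Q) = 8
u_1(B vs Q) = 5
u_1(C vs Q) = 1
u_1(D vs Q) = 8
max payoff 8 at {A,D}

BR_1 = {A,D}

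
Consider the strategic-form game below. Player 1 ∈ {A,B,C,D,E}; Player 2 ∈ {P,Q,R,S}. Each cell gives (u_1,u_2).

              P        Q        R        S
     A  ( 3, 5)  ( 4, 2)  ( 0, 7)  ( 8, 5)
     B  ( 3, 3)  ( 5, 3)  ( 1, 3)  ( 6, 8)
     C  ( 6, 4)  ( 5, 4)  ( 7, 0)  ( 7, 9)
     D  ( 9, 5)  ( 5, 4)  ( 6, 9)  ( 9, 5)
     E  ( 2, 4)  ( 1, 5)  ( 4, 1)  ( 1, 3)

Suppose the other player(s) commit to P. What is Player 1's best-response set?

u_1(A vs P) = 3
u_1(B vs P) = 3
u_1(C vs P) = 6
u_1(D vs P) = 9
u_1(E vs P) = 2
max payoff 9 at {D}

BR_1 = {D}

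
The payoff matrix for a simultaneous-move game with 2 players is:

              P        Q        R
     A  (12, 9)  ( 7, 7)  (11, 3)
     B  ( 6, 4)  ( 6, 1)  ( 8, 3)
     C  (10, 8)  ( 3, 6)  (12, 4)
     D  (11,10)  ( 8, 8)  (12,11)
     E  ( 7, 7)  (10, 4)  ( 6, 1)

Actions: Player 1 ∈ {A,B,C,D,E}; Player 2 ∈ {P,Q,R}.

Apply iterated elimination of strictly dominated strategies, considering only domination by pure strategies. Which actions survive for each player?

IESDS → P1:{A,C,D} P2:{P,R}

P1 drop B (A beats it: P:12>6 Q:7>6 R:11>8)
P2 drop Q (P beats it: A:9>7 C:8>6 D:10>8 E:7>4)
P1 drop E (A beats it: P:12>7 R:11>6)
P1→{A,C,D} P2→{P,R}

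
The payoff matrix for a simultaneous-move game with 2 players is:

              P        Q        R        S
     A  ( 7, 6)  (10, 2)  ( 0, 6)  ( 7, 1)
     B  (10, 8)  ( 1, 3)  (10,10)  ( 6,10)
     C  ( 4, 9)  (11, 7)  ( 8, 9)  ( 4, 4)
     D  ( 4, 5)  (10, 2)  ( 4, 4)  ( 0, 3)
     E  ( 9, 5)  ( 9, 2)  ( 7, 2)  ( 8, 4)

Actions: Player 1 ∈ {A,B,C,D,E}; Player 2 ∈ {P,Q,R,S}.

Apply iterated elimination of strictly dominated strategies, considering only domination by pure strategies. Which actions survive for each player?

P2 drop Q (P beats it: A:6>2 B:8>3 C:9>7 D:5>2 E:5>2)
P1 drop A (E beats it: P:9>7 R:7>0 S:8>7)
P1 drop C (B beats it: P:10>4 R:10>8 S:6>4)
P1 drop D (B beats it: P:10>4 R:10>4 S:6>0)
P1→{B,E} P2→{P,R,S}

Survivors P1:{B,E} P2:{P,R,S}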